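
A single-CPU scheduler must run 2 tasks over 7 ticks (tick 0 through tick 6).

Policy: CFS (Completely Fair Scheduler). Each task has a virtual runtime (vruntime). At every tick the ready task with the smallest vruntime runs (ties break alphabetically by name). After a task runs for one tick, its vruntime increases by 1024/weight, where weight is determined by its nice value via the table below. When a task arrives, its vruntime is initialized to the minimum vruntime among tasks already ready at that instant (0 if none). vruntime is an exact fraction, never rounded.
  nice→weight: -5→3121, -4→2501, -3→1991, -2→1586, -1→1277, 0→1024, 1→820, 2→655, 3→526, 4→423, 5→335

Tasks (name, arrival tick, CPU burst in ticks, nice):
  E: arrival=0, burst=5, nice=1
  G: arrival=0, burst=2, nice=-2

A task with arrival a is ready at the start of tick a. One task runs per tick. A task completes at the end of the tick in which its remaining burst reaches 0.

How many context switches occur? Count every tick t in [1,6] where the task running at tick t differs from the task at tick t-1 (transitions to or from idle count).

context switches = 2

t=0: vr[E=0 G=0] → run E
t=1: vr[E=256/205 G=0] → run G
t=2: vr[E=256/205 G=512/793] → run G
t=3: vr[E=256/205] → run E
t=4: vr[E=512/205] → run E
t=5: vr[E=768/205] → run E
t=6: vr[E=1024/205] → run E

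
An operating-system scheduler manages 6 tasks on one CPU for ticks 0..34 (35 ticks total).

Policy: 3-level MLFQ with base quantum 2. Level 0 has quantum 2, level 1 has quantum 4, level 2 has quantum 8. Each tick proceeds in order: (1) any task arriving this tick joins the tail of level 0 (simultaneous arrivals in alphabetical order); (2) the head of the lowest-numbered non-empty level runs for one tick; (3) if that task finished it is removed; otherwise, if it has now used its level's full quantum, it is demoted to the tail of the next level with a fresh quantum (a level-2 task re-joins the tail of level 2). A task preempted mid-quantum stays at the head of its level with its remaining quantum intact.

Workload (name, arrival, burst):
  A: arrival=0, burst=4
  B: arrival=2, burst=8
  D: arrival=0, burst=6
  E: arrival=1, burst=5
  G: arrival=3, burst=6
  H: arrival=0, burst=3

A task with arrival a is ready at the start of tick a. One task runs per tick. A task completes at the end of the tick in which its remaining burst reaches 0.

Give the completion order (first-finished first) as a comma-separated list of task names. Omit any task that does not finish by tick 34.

completion order = A, D, H, E, G, B

t=0: L0/L1/L2 = ADH/-/- → run A
t=1: L0/L1/L2 = ADHE/-/- → run A
t=2: L0/L1/L2 = DHEB/A/- → run D
t=3: L0/L1/L2 = DHEBG/A/- → run D
t=4: L0/L1/L2 = HEBG/AD/- → run H
t=5: L0/L1/L2 = HEBG/AD/- → run H
t=6: L0/L1/L2 = EBG/ADH/- → run E
t=7: L0/L1/L2 = EBG/ADH/- → run E
t=8: L0/L1/L2 = BG/ADHE/- → run B
t=9: L0/L1/L2 = BG/ADHE/- → run B
t=10: L0/L1/L2 = G/ADHEB/- → run G
t=11: L0/L1/L2 = G/ADHEB/- → run G
t=12: L0/L1/L2 = -/ADHEBG/- → run A
t=13: L0/L1/L2 = -/ADHEBG/- → run A
t=14: L0/L1/L2 = -/DHEBG/- → run D
t=15: L0/L1/L2 = -/DHEBG/- → run D
t=16: L0/L1/L2 = -/DHEBG/- → run D
t=17: L0/L1/L2 = -/DHEBG/- → run D
t=18: L0/L1/L2 = -/HEBG/- → run H
t=19: L0/L1/L2 = -/EBG/- → run E
t=20: L0/L1/L2 = -/EBG/- → run E
t=21: L0/L1/L2 = -/EBG/- → run E
t=22: L0/L1/L2 = -/BG/- → run B
t=23: L0/L1/L2 = -/BG/- → run B
t=24: L0/L1/L2 = -/BG/- → run B
t=25: L0/L1/L2 = -/BG/- → run B
t=26: L0/L1/L2 = -/G/B → run G
t=27: L0/L1/L2 = -/G/B → run G
t=28: L0/L1/L2 = -/G/B → run G
t=29: L0/L1/L2 = -/G/B → run G
t=30: L0/L1/L2 = -/-/B → run B
t=31: L0/L1/L2 = -/-/B → run B
t=32: (idle)
t=33: (idle)
t=34: (idle)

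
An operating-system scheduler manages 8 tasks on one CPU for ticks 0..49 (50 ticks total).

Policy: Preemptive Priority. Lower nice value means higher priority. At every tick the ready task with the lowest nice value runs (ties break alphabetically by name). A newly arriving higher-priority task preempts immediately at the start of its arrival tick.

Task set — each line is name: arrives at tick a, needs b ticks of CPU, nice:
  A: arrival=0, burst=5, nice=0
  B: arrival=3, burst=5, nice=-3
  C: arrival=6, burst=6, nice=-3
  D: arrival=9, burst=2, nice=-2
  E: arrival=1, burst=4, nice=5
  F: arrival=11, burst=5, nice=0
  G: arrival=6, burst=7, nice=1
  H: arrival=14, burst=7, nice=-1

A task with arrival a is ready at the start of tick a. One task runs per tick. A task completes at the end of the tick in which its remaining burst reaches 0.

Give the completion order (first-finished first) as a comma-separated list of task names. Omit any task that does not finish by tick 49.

completion order = B, C, D, H, A, F, G, E

t=0: ready={A} → run A
t=1: ready={A,E} → run A
t=2: ready={A,E} → run A
t=3: ready={A,B,E} → run B
t=4: ready={A,B,E} → run B
t=5: ready={A,B,E} → run B
t=6: ready={A,B,C,E,G} → run B
t=7: ready={A,B,C,E,G} → run B
t=8: ready={A,C,E,G} → run C
t=9: ready={A,C,D,E,G} → run C
t=10: ready={A,C,D,E,G} → run C
t=11: ready={A,C,D,E,F,G} → run C
t=12: ready={A,C,D,E,F,G} → run C
t=13: ready={A,C,D,E,F,G} → run C
t=14: ready={A,D,E,F,G,H} → run D
t=15: ready={A,D,E,F,G,H} → run D
t=16: ready={A,E,F,G,H} → run H
t=17: ready={A,E,F,G,H} → run H
t=18: ready={A,E,F,G,H} → run H
t=19: ready={A,E,F,G,H} → run H
t=20: ready={A,E,F,G,H} → run H
t=21: ready={A,E,F,G,H} → run H
t=22: ready={A,E,F,G,H} → run H
t=23: ready={A,E,F,G} → run A
t=24: ready={A,E,F,G} → run A
t=25: ready={E,F,G} → run F
t=26: ready={E,F,G} → run F
t=27: ready={E,F,G} → run F
t=28: ready={E,F,G} → run F
t=29: ready={E,F,G} → run F
t=30: ready={E,G} → run G
t=31: ready={E,G} → run G
t=32: ready={E,G} → run G
t=33: ready={E,G} → run G
t=34: ready={E,G} → run G
t=35: ready={E,G} → run G
t=36: ready={E,G} → run G
t=37: ready={E} → run E
t=38: ready={E} → run E
t=39: ready={E} → run E
t=40: ready={E} → run E
t=41: (idle)
t=42: (idle)
t=43: (idle)
t=44: (idle)
t=45: (idle)
t=46: (idle)
t=47: (idle)
t=48: (idle)
t=49: (idle)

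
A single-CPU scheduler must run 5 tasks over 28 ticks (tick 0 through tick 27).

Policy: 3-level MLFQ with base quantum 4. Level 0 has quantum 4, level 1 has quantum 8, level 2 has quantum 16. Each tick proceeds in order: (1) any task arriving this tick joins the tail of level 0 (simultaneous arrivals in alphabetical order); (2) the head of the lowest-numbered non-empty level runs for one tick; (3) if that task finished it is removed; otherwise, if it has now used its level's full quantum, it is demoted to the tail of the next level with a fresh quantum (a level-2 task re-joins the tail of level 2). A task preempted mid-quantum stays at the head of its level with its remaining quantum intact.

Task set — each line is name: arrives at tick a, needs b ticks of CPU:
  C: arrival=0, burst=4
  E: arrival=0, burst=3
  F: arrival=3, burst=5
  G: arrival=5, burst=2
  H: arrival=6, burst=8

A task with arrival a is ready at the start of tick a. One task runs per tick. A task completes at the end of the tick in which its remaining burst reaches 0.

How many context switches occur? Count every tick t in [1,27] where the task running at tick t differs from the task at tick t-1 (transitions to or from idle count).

t=0: L0/L1/L2 = CE/-/- → run C
t=1: L0/L1/L2 = CE/-/- → run C
t=2: L0/L1/L2 = CE/-/- → run C
t=3: L0/L1/L2 = CEF/-/- → run C
t=4: L0/L1/L2 = EF/-/- → run E
t=5: L0/L1/L2 = EFG/-/- → run E
t=6: L0/L1/L2 = EFGH/-/- → run E
t=7: L0/L1/L2 = FGH/-/- → run F
t=8: L0/L1/L2 = FGH/-/- → run F
t=9: L0/L1/L2 = FGH/-/- → run F
t=10: L0/L1/L2 = FGH/-/- → run F
t=11: L0/L1/L2 = GH/F/- → run G
t=12: L0/L1/L2 = GH/F/- → run G
t=13: L0/L1/L2 = H/F/- → run H
t=14: L0/L1/L2 = H/F/- → run H
t=15: L0/L1/L2 = H/F/- → run H
t=16: L0/L1/L2 = H/F/- → run H
t=17: L0/L1/L2 = -/FH/- → run F
t=18: L0/L1/L2 = -/H/- → run H
t=19: L0/L1/L2 = -/H/- → run H
t=20: L0/L1/L2 = -/H/- → run H
t=21: L0/L1/L2 = -/H/- → run H
t=22: (idle)
t=23: (idle)
t=24: (idle)
t=25: (idle)
t=26: (idle)
t=27: (idle)

context switches = 7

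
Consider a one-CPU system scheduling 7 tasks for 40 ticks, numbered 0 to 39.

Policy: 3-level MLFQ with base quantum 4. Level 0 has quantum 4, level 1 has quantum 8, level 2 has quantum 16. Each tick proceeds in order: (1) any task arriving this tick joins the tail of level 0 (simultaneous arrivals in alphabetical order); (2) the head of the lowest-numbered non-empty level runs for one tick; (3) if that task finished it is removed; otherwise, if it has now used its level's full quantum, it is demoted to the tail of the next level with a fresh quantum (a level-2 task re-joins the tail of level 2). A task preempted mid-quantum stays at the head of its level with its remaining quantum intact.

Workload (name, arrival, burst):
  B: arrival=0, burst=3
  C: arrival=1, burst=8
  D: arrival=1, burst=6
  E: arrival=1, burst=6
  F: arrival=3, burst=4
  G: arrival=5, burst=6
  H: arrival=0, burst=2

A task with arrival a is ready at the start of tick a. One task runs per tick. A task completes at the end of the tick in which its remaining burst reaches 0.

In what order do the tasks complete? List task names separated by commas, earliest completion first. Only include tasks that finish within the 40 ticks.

t=0: L0/L1/L2 = BH/-/- → run B
t=1: L0/L1/L2 = BHCDE/-/- → run B
t=2: L0/L1/L2 = BHCDE/-/- → run B
t=3: L0/L1/L2 = HCDEF/-/- → run H
t=4: L0/L1/L2 = HCDEF/-/- → run H
t=5: L0/L1/L2 = CDEFG/-/- → run C
t=6: L0/L1/L2 = CDEFG/-/- → run C
t=7: L0/L1/L2 = CDEFG/-/- → run C
t=8: L0/L1/L2 = CDEFG/-/- → run C
t=9: L0/L1/L2 = DEFG/C/- → run D
t=10: L0/L1/L2 = DEFG/C/- → run D
t=11: L0/L1/L2 = DEFG/C/- → run D
t=12: L0/L1/L2 = DEFG/C/- → run D
t=13: L0/L1/L2 = EFG/CD/- → run E
t=14: L0/L1/L2 = EFG/CD/- → run E
t=15: L0/L1/L2 = EFG/CD/- → run E
t=16: L0/L1/L2 = EFG/CD/- → run E
t=17: L0/L1/L2 = FG/CDE/- → run F
t=18: L0/L1/L2 = FG/CDE/- → run F
t=19: L0/L1/L2 = FG/CDE/- → run F
t=20: L0/L1/L2 = FG/CDE/- → run F
t=21: L0/L1/L2 = G/CDE/- → run G
t=22: L0/L1/L2 = G/CDE/- → run G
t=23: L0/L1/L2 = G/CDE/- → run G
t=24: L0/L1/L2 = G/CDE/- → run G
t=25: L0/L1/L2 = -/CDEG/- → run C
t=26: L0/L1/L2 = -/CDEG/- → run C
t=27: L0/L1/L2 = -/CDEG/- → run C
t=28: L0/L1/L2 = -/CDEG/- → run C
t=29: L0/L1/L2 = -/DEG/- → run D
t=30: L0/L1/L2 = -/DEG/- → run D
t=31: L0/L1/L2 = -/EG/- → run E
t=32: L0/L1/L2 = -/EG/- → run E
t=33: L0/L1/L2 = -/G/- → run G
t=34: L0/L1/L2 = -/G/- → run G
t=35: (idle)
t=36: (idle)
t=37: (idle)
t=38: (idle)
t=39: (idle)

completion order = B, H, F, C, D, E, G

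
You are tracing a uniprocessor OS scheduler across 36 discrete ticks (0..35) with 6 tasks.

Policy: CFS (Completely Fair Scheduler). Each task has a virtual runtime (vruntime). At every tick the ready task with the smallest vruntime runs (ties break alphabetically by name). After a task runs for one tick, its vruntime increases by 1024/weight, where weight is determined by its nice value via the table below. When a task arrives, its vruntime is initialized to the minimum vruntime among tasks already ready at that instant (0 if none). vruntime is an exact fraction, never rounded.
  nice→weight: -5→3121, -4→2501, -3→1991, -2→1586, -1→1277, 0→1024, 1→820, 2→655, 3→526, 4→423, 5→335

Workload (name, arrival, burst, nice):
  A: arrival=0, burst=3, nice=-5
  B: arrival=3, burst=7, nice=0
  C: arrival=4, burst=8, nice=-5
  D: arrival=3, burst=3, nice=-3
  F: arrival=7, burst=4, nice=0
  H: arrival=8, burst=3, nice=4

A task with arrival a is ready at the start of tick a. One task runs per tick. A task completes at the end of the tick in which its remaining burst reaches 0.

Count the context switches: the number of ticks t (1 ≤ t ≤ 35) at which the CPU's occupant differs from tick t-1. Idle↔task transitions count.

t=0: vr[A=0] → run A
t=1: vr[A=1024/3121] → run A
t=2: vr[A=2048/3121] → run A
t=3: vr[B=0 D=0] → run B
t=4: vr[B=1 C=0 D=0] → run C
t=5: vr[B=1 C=1024/3121 D=0] → run D
t=6: vr[B=1 C=1024/3121 D=1024/1991] → run C
t=7: vr[B=1 C=2048/3121 D=1024/1991 F=1024/1991] → run D
t=8: vr[B=1 C=2048/3121 D=2048/1991 F=1024/1991 H=1024/1991] → run F
t=9: vr[B=1 C=2048/3121 D=2048/1991 F=3015/1991 H=1024/1991] → run H
t=10: vr[B=1 C=2048/3121 D=2048/1991 F=3015/1991 H=2471936/842193] → run C
t=11: vr[B=1 C=3072/3121 D=2048/1991 F=3015/1991 H=2471936/842193] → run C
t=12: vr[B=1 C=4096/3121 D=2048/1991 F=3015/1991 H=2471936/842193] → run B
t=13: vr[B=2 C=4096/3121 D=2048/1991 F=3015/1991 H=2471936/842193] → run D
t=14: vr[B=2 C=4096/3121 F=3015/1991 H=2471936/842193] → run C
t=15: vr[B=2 C=5120/3121 F=3015/1991 H=2471936/842193] → run F
t=16: vr[B=2 C=5120/3121 F=5006/1991 H=2471936/842193] → run C
t=17: vr[B=2 C=6144/3121 F=5006/1991 H=2471936/842193] → run C
t=18: vr[B=2 C=7168/3121 F=5006/1991 H=2471936/842193] → run B
t=19: vr[B=3 C=7168/3121 F=5006/1991 H=2471936/842193] → run C
t=20: vr[B=3 F=5006/1991 H=2471936/842193] → run F
t=21: vr[B=3 F=6997/1991 H=2471936/842193] → run H
t=22: vr[B=3 F=6997/1991 H=4510720/842193] → run B
t=23: vr[B=4 F=6997/1991 H=4510720/842193] → run F
t=24: vr[B=4 H=4510720/842193] → run B
t=25: vr[B=5 H=4510720/842193] → run B
t=26: vr[B=6 H=4510720/842193] → run H
t=27: vr[B=6] → run B
t=28: (idle)
t=29: (idle)
t=30: (idle)
t=31: (idle)
t=32: (idle)
t=33: (idle)
t=34: (idle)
t=35: (idle)

context switches = 23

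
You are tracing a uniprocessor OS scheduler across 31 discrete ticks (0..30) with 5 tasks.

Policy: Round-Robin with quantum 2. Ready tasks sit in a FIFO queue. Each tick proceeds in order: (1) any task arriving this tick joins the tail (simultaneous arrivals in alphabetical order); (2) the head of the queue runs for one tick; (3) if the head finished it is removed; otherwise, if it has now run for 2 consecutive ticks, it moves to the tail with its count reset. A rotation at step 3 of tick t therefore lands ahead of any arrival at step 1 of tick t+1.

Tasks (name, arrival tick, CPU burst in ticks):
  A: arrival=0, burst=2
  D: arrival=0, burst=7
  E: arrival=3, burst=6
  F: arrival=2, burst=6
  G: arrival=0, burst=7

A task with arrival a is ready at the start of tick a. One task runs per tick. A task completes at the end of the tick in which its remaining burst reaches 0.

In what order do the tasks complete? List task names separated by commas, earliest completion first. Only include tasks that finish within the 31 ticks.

completion order = A, F, E, D, G

t=0: queue=[A,D,G] q_used=0 → run A
t=1: queue=[A,D,G] q_used=1 → run A
t=2: queue=[D,G,F] q_used=0 → run D
t=3: queue=[D,G,F,E] q_used=1 → run D
t=4: queue=[G,F,E,D] q_used=0 → run G
t=5: queue=[G,F,E,D] q_used=1 → run G
t=6: queue=[F,E,D,G] q_used=0 → run F
t=7: queue=[F,E,D,G] q_used=1 → run F
t=8: queue=[E,D,G,F] q_used=0 → run E
t=9: queue=[E,D,G,F] q_used=1 → run E
t=10: queue=[D,G,F,E] q_used=0 → run D
t=11: queue=[D,G,F,E] q_used=1 → run D
t=12: queue=[G,F,E,D] q_used=0 → run G
t=13: queue=[G,F,E,D] q_used=1 → run G
t=14: queue=[F,E,D,G] q_used=0 → run F
t=15: queue=[F,E,D,G] q_used=1 → run F
t=16: queue=[E,D,G,F] q_used=0 → run E
t=17: queue=[E,D,G,F] q_used=1 → run E
t=18: queue=[D,G,F,E] q_used=0 → run D
t=19: queue=[D,G,F,E] q_used=1 → run D
t=20: queue=[G,F,E,D] q_used=0 → run G
t=21: queue=[G,F,E,D] q_used=1 → run G
t=22: queue=[F,E,D,G] q_used=0 → run F
t=23: queue=[F,E,D,G] q_used=1 → run F
t=24: queue=[E,D,G] q_used=0 → run E
t=25: queue=[E,D,G] q_used=1 → run E
t=26: queue=[D,G] q_used=0 → run D
t=27: queue=[G] q_used=0 → run G
t=28: (idle)
t=29: (idle)
t=30: (idle)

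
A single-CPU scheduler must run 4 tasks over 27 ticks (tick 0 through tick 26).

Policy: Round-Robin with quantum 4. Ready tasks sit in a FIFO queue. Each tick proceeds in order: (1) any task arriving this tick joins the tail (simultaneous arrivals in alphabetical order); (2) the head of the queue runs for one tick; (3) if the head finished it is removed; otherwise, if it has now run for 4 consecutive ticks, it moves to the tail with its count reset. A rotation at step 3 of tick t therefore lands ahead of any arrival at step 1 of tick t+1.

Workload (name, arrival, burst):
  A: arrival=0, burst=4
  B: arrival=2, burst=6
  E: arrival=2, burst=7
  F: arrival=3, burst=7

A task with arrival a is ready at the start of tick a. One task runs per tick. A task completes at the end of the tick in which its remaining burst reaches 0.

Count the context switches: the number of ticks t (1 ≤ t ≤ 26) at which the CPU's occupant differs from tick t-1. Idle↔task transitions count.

context switches = 7

t=0: queue=[A] q_used=0 → run A
t=1: queue=[A] q_used=1 → run A
t=2: queue=[A,B,E] q_used=2 → run A
t=3: queue=[A,B,E,F] q_used=3 → run A
t=4: queue=[B,E,F] q_used=0 → run B
t=5: queue=[B,E,F] q_used=1 → run B
t=6: queue=[B,E,F] q_used=2 → run B
t=7: queue=[B,E,F] q_used=3 → run B
t=8: queue=[E,F,B] q_used=0 → run E
t=9: queue=[E,F,B] q_used=1 → run E
t=10: queue=[E,F,B] q_used=2 → run E
t=11: queue=[E,F,B] q_used=3 → run E
t=12: queue=[F,B,E] q_used=0 → run F
t=13: queue=[F,B,E] q_used=1 → run F
t=14: queue=[F,B,E] q_used=2 → run F
t=15: queue=[F,B,E] q_used=3 → run F
t=16: queue=[B,E,F] q_used=0 → run B
t=17: queue=[B,E,F] q_used=1 → run B
t=18: queue=[E,F] q_used=0 → run E
t=19: queue=[E,F] q_used=1 → run E
t=20: queue=[E,F] q_used=2 → run E
t=21: queue=[F] q_used=0 → run F
t=22: queue=[F] q_used=1 → run F
t=23: queue=[F] q_used=2 → run F
t=24: (idle)
t=25: (idle)
t=26: (idle)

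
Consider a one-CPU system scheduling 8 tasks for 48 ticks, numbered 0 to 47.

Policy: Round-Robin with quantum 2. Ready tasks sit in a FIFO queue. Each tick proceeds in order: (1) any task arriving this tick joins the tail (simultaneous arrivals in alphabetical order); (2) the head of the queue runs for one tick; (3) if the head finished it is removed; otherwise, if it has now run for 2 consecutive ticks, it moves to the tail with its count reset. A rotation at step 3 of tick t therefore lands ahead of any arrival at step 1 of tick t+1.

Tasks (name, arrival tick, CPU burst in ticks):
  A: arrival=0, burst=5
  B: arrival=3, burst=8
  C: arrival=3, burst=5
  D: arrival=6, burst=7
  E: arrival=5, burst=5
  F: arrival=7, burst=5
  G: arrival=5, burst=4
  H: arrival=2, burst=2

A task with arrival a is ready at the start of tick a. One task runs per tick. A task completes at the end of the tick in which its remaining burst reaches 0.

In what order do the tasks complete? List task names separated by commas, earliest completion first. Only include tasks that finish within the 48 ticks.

t=0: queue=[A] q_used=0 → run A
t=1: queue=[A] q_used=1 → run A
t=2: queue=[A,H] q_used=0 → run A
t=3: queue=[A,H,B,C] q_used=1 → run A
t=4: queue=[H,B,C,A] q_used=0 → run H
t=5: queue=[H,B,C,A,E,G] q_used=1 → run H
t=6: queue=[B,C,A,E,G,D] q_used=0 → run B
t=7: queue=[B,C,A,E,G,D,F] q_used=1 → run B
t=8: queue=[C,A,E,G,D,F,B] q_used=0 → run C
t=9: queue=[C,A,E,G,D,F,B] q_used=1 → run C
t=10: queue=[A,E,G,D,F,B,C] q_used=0 → run A
t=11: queue=[E,G,D,F,B,C] q_used=0 → run E
t=12: queue=[E,G,D,F,B,C] q_used=1 → run E
t=13: queue=[G,D,F,B,C,E] q_used=0 → run G
t=14: queue=[G,D,F,B,C,E] q_used=1 → run G
t=15: queue=[D,F,B,C,E,G] q_used=0 → run D
t=16: queue=[D,F,B,C,E,G] q_used=1 → run D
t=17: queue=[F,B,C,E,G,D] q_used=0 → run F
t=18: queue=[F,B,C,E,G,D] q_used=1 → run F
t=19: queue=[B,C,E,G,D,F] q_used=0 → run B
t=20: queue=[B,C,E,G,D,F] q_used=1 → run B
t=21: queue=[C,E,G,D,F,B] q_used=0 → run C
t=22: queue=[C,E,G,D,F,B] q_used=1 → run C
t=23: queue=[E,G,D,F,B,C] q_used=0 → run E
t=24: queue=[E,G,D,F,B,C] q_used=1 → run E
t=25: queue=[G,D,F,B,C,E] q_used=0 → run G
t=26: queue=[G,D,F,B,C,E] q_used=1 → run G
t=27: queue=[D,F,B,C,E] q_used=0 → run D
t=28: queue=[D,F,B,C,E] q_used=1 → run D
t=29: queue=[F,B,C,E,D] q_used=0 → run F
t=30: queue=[F,B,C,E,D] q_used=1 → run F
t=31: queue=[B,C,E,D,F] q_used=0 → run B
t=32: queue=[B,C,E,D,F] q_used=1 → run B
t=33: queue=[C,E,D,F,B] q_used=0 → run C
t=34: queue=[E,D,F,B] q_used=0 → run E
t=35: queue=[D,F,B] q_used=0 → run D
t=36: queue=[D,F,B] q_used=1 → run D
t=37: queue=[F,B,D] q_used=0 → run F
t=38: queue=[B,D] q_used=0 → run B
t=39: queue=[B,D] q_used=1 → run B
t=40: queue=[D] q_used=0 → run D
t=41: (idle)
t=42: (idle)
t=43: (idle)
t=44: (idle)
t=45: (idle)
t=46: (idle)
t=47: (idle)

completion order = H, A, G, C, E, F, B, D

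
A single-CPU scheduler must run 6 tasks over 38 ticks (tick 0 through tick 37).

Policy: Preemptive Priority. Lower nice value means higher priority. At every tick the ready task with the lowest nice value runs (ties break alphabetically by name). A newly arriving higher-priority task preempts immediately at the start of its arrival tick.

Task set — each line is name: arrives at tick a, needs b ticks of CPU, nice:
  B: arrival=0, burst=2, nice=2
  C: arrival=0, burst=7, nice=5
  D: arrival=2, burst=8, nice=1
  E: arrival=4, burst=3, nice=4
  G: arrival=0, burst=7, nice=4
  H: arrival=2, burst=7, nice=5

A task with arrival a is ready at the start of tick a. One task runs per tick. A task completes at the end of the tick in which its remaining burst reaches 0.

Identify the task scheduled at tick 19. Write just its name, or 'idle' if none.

t=0: ready={B,C,G} → run B
t=1: ready={B,C,G} → run B
t=2: ready={C,D,G,H} → run D
t=3: ready={C,D,G,H} → run D
t=4: ready={C,D,E,G,H} → run D
t=5: ready={C,D,E,G,H} → run D
t=6: ready={C,D,E,G,H} → run D
t=7: ready={C,D,E,G,H} → run D
t=8: ready={C,D,E,G,H} → run D
t=9: ready={C,D,E,G,H} → run D
t=10: ready={C,E,G,H} → run E
t=11: ready={C,E,G,H} → run E
t=12: ready={C,E,G,H} → run E
t=13: ready={C,G,H} → run G
t=14: ready={C,G,H} → run G
t=15: ready={C,G,H} → run G
t=16: ready={C,G,H} → run G
t=17: ready={C,G,H} → run G
t=18: ready={C,G,H} → run G
t=19: ready={C,G,H} → run G
t=20: ready={C,H} → run C
t=21: ready={C,H} → run C
t=22: ready={C,H} → run C
t=23: ready={C,H} → run C
t=24: ready={C,H} → run C
t=25: ready={C,H} → run C
t=26: ready={C,H} → run C
t=27: ready={H} → run H
t=28: ready={H} → run H
t=29: ready={H} → run H
t=30: ready={H} → run H
t=31: ready={H} → run H
t=32: ready={H} → run H
t=33: ready={H} → run H
t=34: (idle)
t=35: (idle)
t=36: (idle)
t=37: (idle)

running at tick 19 = G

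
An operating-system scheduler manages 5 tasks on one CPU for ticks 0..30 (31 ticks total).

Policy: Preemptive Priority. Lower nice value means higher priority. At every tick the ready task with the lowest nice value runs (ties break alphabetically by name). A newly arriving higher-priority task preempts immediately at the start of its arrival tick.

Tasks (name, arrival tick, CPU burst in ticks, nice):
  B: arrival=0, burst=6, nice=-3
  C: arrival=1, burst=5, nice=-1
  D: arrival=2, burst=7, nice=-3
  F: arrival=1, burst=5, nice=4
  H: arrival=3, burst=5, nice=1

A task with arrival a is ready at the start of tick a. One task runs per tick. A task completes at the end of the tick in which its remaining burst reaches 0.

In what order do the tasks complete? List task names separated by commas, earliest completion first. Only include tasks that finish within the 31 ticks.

completion order = B, D, C, H, F

t=0: ready={B} → run B
t=1: ready={B,C,F} → run B
t=2: ready={B,C,D,F} → run B
t=3: ready={B,C,D,F,H} → run B
t=4: ready={B,C,D,F,H} → run B
t=5: ready={B,C,D,F,H} → run B
t=6: ready={C,D,F,H} → run D
t=7: ready={C,D,F,H} → run D
t=8: ready={C,D,F,H} → run D
t=9: ready={C,D,F,H} → run D
t=10: ready={C,D,F,H} → run D
t=11: ready={C,D,F,H} → run D
t=12: ready={C,D,F,H} → run D
t=13: ready={C,F,H} → run C
t=14: ready={C,F,H} → run C
t=15: ready={C,F,H} → run C
t=16: ready={C,F,H} → run C
t=17: ready={C,F,H} → run C
t=18: ready={F,H} → run H
t=19: ready={F,H} → run H
t=20: ready={F,H} → run H
t=21: ready={F,H} → run H
t=22: ready={F,H} → run H
t=23: ready={F} → run F
t=24: ready={F} → run F
t=25: ready={F} → run F
t=26: ready={F} → run F
t=27: ready={F} → run F
t=28: (idle)
t=29: (idle)
t=30: (idle)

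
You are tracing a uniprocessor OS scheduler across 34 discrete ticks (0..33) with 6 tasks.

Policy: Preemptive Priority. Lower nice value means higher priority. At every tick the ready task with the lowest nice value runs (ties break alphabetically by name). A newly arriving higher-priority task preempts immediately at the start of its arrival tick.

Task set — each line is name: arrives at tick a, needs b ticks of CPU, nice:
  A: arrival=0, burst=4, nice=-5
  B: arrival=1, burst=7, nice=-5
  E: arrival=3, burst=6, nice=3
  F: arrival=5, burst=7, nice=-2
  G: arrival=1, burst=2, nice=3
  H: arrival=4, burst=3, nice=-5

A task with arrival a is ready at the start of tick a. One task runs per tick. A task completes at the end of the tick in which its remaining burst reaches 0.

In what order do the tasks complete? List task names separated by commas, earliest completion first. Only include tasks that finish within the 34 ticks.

completion order = A, B, H, F, E, G

t=0: ready={A} → run A
t=1: ready={A,B,G} → run A
t=2: ready={A,B,G} → run A
t=3: ready={A,B,E,G} → run A
t=4: ready={B,E,G,H} → run B
t=5: ready={B,E,F,G,H} → run B
t=6: ready={B,E,F,G,H} → run B
t=7: ready={B,E,F,G,H} → run B
t=8: ready={B,E,F,G,H} → run B
t=9: ready={B,E,F,G,H} → run B
t=10: ready={B,E,F,G,H} → run B
t=11: ready={E,F,G,H} → run H
t=12: ready={E,F,G,H} → run H
t=13: ready={E,F,G,H} → run H
t=14: ready={E,F,G} → run F
t=15: ready={E,F,G} → run F
t=16: ready={E,F,G} → run F
t=17: ready={E,F,G} → run F
t=18: ready={E,F,G} → run F
t=19: ready={E,F,G} → run F
t=20: ready={E,F,G} → run F
t=21: ready={E,G} → run E
t=22: ready={E,G} → run E
t=23: ready={E,G} → run E
t=24: ready={E,G} → run E
t=25: ready={E,G} → run E
t=26: ready={E,G} → run E
t=27: ready={G} → run G
t=28: ready={G} → run G
t=29: (idle)
t=30: (idle)
t=31: (idle)
t=32: (idle)
t=33: (idle)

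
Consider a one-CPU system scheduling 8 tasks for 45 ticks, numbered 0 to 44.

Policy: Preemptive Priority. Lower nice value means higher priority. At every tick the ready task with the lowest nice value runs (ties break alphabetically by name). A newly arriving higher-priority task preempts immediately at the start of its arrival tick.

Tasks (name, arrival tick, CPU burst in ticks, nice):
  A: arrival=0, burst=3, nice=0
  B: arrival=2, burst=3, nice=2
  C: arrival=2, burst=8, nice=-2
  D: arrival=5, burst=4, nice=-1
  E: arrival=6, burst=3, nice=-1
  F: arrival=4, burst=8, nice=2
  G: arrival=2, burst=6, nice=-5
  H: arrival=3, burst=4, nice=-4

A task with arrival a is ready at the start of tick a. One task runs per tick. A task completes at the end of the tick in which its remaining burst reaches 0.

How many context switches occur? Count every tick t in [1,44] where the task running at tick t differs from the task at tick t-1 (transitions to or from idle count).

context switches = 9

t=0: ready={A} → run A
t=1: ready={A} → run A
t=2: ready={A,B,C,G} → run G
t=3: ready={A,B,C,G,H} → run G
t=4: ready={A,B,C,F,G,H} → run G
t=5: ready={A,B,C,D,F,G,H} → run G
t=6: ready={A,B,C,D,E,F,G,H} → run G
t=7: ready={A,B,C,D,E,F,G,H} → run G
t=8: ready={A,B,C,D,E,F,H} → run H
t=9: ready={A,B,C,D,E,F,H} → run H
t=10: ready={A,B,C,D,E,F,H} → run H
t=11: ready={A,B,C,D,E,F,H} → run H
t=12: ready={A,B,C,D,E,F} → run C
t=13: ready={A,B,C,D,E,F} → run C
t=14: ready={A,B,C,D,E,F} → run C
t=15: ready={A,B,C,D,E,F} → run C
t=16: ready={A,B,C,D,E,F} → run C
t=17: ready={A,B,C,D,E,F} → run C
t=18: ready={A,B,C,D,E,F} → run C
t=19: ready={A,B,C,D,E,F} → run C
t=20: ready={A,B,D,E,F} → run D
t=21: ready={A,B,D,E,F} → run D
t=22: ready={A,B,D,E,F} → run D
t=23: ready={A,B,D,E,F} → run D
t=24: ready={A,B,E,F} → run E
t=25: ready={A,B,E,F} → run E
t=26: ready={A,B,E,F} → run E
t=27: ready={A,B,F} → run A
t=28: ready={B,F} → run B
t=29: ready={B,F} → run B
t=30: ready={B,F} → run B
t=31: ready={F} → run F
t=32: ready={F} → run F
t=33: ready={F} → run F
t=34: ready={F} → run F
t=35: ready={F} → run F
t=36: ready={F} → run F
t=37: ready={F} → run F
t=38: ready={F} → run F
t=39: (idle)
t=40: (idle)
t=41: (idle)
t=42: (idle)
t=43: (idle)
t=44: (idle)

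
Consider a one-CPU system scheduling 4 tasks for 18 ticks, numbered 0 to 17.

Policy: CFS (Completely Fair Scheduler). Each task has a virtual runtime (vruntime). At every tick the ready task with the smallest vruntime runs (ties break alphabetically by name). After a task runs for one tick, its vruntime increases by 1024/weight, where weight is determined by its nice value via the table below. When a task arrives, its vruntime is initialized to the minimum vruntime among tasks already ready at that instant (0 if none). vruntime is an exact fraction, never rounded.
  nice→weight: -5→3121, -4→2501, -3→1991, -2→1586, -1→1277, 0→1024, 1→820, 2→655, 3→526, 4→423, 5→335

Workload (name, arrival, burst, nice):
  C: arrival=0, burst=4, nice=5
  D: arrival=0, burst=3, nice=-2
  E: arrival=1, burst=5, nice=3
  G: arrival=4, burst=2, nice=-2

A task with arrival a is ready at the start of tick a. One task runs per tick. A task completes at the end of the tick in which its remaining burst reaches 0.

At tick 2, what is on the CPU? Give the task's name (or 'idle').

running at tick 2 = E

t=0: vr[C=0 D=0] → run C
t=1: vr[C=1024/335 D=0 E=0] → run D
t=2: vr[C=1024/335 D=512/793 E=0] → run E
t=3: vr[C=1024/335 D=512/793 E=512/263] → run D
t=4: vr[C=1024/335 D=1024/793 E=512/263 G=1024/793] → run D
t=5: vr[C=1024/335 E=512/263 G=1024/793] → run G
t=6: vr[C=1024/335 E=512/263 G=1536/793] → run G
t=7: vr[C=1024/335 E=512/263] → run E
t=8: vr[C=1024/335 E=1024/263] → run C
t=9: vr[C=2048/335 E=1024/263] → run E
t=10: vr[C=2048/335 E=1536/263] → run E
t=11: vr[C=2048/335 E=2048/263] → run C
t=12: vr[C=3072/335 E=2048/263] → run E
t=13: vr[C=3072/335] → run C
t=14: (idle)
t=15: (idle)
t=16: (idle)
t=17: (idle)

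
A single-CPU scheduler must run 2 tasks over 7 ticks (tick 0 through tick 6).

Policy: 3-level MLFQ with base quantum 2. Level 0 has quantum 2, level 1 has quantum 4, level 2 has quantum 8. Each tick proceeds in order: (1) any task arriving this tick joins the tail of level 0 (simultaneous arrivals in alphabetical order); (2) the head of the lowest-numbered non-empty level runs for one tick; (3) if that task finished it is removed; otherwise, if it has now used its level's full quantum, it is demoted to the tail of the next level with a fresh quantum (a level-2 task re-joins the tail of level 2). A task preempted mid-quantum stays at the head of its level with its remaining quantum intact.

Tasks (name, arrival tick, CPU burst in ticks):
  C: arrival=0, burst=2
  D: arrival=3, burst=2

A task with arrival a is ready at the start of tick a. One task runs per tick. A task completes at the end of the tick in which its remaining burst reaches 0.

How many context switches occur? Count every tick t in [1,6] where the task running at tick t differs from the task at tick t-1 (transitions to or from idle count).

t=0: L0/L1/L2 = C/-/- → run C
t=1: L0/L1/L2 = C/-/- → run C
t=2: (idle)
t=3: L0/L1/L2 = D/-/- → run D
t=4: L0/L1/L2 = D/-/- → run D
t=5: (idle)
t=6: (idle)

context switches = 3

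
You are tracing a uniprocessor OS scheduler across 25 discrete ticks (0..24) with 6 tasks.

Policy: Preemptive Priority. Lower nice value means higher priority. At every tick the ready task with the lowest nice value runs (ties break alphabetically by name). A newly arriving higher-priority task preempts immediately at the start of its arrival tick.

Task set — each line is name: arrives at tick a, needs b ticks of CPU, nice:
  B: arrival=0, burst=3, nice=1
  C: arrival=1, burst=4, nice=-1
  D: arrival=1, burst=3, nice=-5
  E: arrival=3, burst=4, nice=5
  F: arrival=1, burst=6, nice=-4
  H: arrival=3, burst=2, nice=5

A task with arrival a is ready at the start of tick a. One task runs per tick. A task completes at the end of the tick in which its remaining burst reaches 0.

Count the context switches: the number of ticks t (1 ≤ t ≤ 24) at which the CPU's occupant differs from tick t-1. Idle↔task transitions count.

t=0: ready={B} → run B
t=1: ready={B,C,D,F} → run D
t=2: ready={B,C,D,F} → run D
t=3: ready={B,C,D,E,F,H} → run D
t=4: ready={B,C,E,F,H} → run F
t=5: ready={B,C,E,F,H} → run F
t=6: ready={B,C,E,F,H} → run F
t=7: ready={B,C,E,F,H} → run F
t=8: ready={B,C,E,F,H} → run F
t=9: ready={B,C,E,F,H} → run F
t=10: ready={B,C,E,H} → run C
t=11: ready={B,C,E,H} → run C
t=12: ready={B,C,E,H} → run C
t=13: ready={B,C,E,H} → run C
t=14: ready={B,E,H} → run B
t=15: ready={B,E,H} → run B
t=16: ready={E,H} → run E
t=17: ready={E,H} → run E
t=18: ready={E,H} → run E
t=19: ready={E,H} → run E
t=20: ready={H} → run H
t=21: ready={H} → run H
t=22: (idle)
t=23: (idle)
t=24: (idle)

context switches = 7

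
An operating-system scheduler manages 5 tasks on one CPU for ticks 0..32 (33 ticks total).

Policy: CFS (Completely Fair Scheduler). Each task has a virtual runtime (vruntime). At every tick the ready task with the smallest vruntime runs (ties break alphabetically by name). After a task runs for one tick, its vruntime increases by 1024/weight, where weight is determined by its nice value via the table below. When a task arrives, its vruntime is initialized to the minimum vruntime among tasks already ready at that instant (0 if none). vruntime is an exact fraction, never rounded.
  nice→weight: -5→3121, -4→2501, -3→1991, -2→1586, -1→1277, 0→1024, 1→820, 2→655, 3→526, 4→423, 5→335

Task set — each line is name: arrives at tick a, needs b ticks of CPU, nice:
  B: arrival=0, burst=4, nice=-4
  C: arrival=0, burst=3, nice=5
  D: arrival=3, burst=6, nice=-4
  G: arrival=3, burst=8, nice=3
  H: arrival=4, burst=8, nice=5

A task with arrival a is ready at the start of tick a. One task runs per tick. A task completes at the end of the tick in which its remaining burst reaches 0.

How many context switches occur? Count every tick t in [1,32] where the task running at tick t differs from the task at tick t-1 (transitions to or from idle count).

context switches = 22

t=0: vr[B=0 C=0] → run B
t=1: vr[B=1024/2501 C=0] → run C
t=2: vr[B=1024/2501 C=1024/335] → run B
t=3: vr[B=2048/2501 C=1024/335 D=2048/2501 G=2048/2501] → run B
t=4: vr[B=3072/2501 C=1024/335 D=2048/2501 G=2048/2501 H=2048/2501] → run D
t=5: vr[B=3072/2501 C=1024/335 D=3072/2501 G=2048/2501 H=2048/2501] → run G
t=6: vr[B=3072/2501 C=1024/335 D=3072/2501 G=1819136/657763 H=2048/2501] → run H
t=7: vr[B=3072/2501 C=1024/335 D=3072/2501 G=1819136/657763 H=3247104/837835] → run B
t=8: vr[C=1024/335 D=3072/2501 G=1819136/657763 H=3247104/837835] → run D
t=9: vr[C=1024/335 D=4096/2501 G=1819136/657763 H=3247104/837835] → run D
t=10: vr[C=1024/335 D=5120/2501 G=1819136/657763 H=3247104/837835] → run D
t=11: vr[C=1024/335 D=6144/2501 G=1819136/657763 H=3247104/837835] → run D
t=12: vr[C=1024/335 D=7168/2501 G=1819136/657763 H=3247104/837835] → run G
t=13: vr[C=1024/335 D=7168/2501 G=3099648/657763 H=3247104/837835] → run D
t=14: vr[C=1024/335 G=3099648/657763 H=3247104/837835] → run C
t=15: vr[C=2048/335 G=3099648/657763 H=3247104/837835] → run H
t=16: vr[C=2048/335 G=3099648/657763 H=5808128/837835] → run G
t=17: vr[C=2048/335 G=4380160/657763 H=5808128/837835] → run C
t=18: vr[G=4380160/657763 H=5808128/837835] → run G
t=19: vr[G=5660672/657763 H=5808128/837835] → run H
t=20: vr[G=5660672/657763 H=8369152/837835] → run G
t=21: vr[G=6941184/657763 H=8369152/837835] → run H
t=22: vr[G=6941184/657763 H=10930176/837835] → run G
t=23: vr[G=8221696/657763 H=10930176/837835] → run G
t=24: vr[G=9502208/657763 H=10930176/837835] → run H
t=25: vr[G=9502208/657763 H=2698240/167567] → run G
t=26: vr[H=2698240/167567] → run H
t=27: vr[H=16052224/837835] → run H
t=28: vr[H=18613248/837835] → run H
t=29: (idle)
t=30: (idle)
t=31: (idle)
t=32: (idle)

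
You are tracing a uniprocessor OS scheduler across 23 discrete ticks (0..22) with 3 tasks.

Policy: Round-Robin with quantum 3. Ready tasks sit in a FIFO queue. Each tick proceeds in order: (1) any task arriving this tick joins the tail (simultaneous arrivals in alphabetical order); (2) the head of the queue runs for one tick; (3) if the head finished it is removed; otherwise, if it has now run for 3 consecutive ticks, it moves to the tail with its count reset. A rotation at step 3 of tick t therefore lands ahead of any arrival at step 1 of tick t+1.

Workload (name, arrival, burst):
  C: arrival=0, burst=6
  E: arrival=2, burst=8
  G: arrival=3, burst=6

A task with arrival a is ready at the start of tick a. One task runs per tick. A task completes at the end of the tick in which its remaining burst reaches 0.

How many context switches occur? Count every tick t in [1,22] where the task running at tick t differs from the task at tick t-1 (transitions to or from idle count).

context switches = 7

t=0: queue=[C] q_used=0 → run C
t=1: queue=[C] q_used=1 → run C
t=2: queue=[C,E] q_used=2 → run C
t=3: queue=[E,C,G] q_used=0 → run E
t=4: queue=[E,C,G] q_used=1 → run E
t=5: queue=[E,C,G] q_used=2 → run E
t=6: queue=[C,G,E] q_used=0 → run C
t=7: queue=[C,G,E] q_used=1 → run C
t=8: queue=[C,G,E] q_used=2 → run C
t=9: queue=[G,E] q_used=0 → run G
t=10: queue=[G,E] q_used=1 → run G
t=11: queue=[G,E] q_used=2 → run G
t=12: queue=[E,G] q_used=0 → run E
t=13: queue=[E,G] q_used=1 → run E
t=14: queue=[E,G] q_used=2 → run E
t=15: queue=[G,E] q_used=0 → run G
t=16: queue=[G,E] q_used=1 → run G
t=17: queue=[G,E] q_used=2 → run G
t=18: queue=[E] q_used=0 → run E
t=19: queue=[E] q_used=1 → run E
t=20: (idle)
t=21: (idle)
t=22: (idle)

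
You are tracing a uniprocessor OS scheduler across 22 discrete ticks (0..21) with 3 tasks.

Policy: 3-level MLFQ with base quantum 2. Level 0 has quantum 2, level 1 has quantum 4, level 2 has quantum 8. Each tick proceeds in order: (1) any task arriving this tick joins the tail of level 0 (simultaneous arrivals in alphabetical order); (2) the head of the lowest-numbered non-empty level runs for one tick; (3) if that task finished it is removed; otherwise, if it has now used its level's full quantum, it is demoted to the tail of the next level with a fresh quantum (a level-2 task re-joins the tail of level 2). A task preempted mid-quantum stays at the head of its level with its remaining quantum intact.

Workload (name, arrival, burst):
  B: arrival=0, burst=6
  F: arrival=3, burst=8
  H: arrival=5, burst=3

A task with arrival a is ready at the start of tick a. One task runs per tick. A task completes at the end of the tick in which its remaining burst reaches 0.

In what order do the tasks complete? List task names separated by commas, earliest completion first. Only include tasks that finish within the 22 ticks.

t=0: L0/L1/L2 = B/-/- → run B
t=1: L0/L1/L2 = B/-/- → run B
t=2: L0/L1/L2 = -/B/- → run B
t=3: L0/L1/L2 = F/B/- → run F
t=4: L0/L1/L2 = F/B/- → run F
t=5: L0/L1/L2 = H/BF/- → run H
t=6: L0/L1/L2 = H/BF/- → run H
t=7: L0/L1/L2 = -/BFH/- → run B
t=8: L0/L1/L2 = -/BFH/- → run B
t=9: L0/L1/L2 = -/BFH/- → run B
t=10: L0/L1/L2 = -/FH/- → run F
t=11: L0/L1/L2 = -/FH/- → run F
t=12: L0/L1/L2 = -/FH/- → run F
t=13: L0/L1/L2 = -/FH/- → run F
t=14: L0/L1/L2 = -/H/F → run H
t=15: L0/L1/L2 = -/-/F → run F
t=16: L0/L1/L2 = -/-/F → run F
t=17: (idle)
t=18: (idle)
t=19: (idle)
t=20: (idle)
t=21: (idle)

completion order = B, H, F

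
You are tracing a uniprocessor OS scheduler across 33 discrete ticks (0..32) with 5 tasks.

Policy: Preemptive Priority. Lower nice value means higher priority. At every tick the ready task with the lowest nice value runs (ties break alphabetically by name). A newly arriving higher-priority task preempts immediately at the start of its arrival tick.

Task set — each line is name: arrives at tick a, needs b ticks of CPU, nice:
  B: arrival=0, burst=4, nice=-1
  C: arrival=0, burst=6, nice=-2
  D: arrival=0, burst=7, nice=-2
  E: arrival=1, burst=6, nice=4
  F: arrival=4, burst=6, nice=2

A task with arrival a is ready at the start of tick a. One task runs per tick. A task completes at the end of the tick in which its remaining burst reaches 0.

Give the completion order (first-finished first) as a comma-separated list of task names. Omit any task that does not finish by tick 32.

completion order = C, D, B, F, E

t=0: ready={B,C,D} → run C
t=1: ready={B,C,D,E} → run C
t=2: ready={B,C,D,E} → run C
t=3: ready={B,C,D,E} → run C
t=4: ready={B,C,D,E,F} → run C
t=5: ready={B,C,D,E,F} → run C
t=6: ready={B,D,E,F} → run D
t=7: ready={B,D,E,F} → run D
t=8: ready={B,D,E,F} → run D
t=9: ready={B,D,E,F} → run D
t=10: ready={B,D,E,F} → run D
t=11: ready={B,D,E,F} → run D
t=12: ready={B,D,E,F} → run D
t=13: ready={B,E,F} → run B
t=14: ready={B,E,F} → run B
t=15: ready={B,E,F} → run B
t=16: ready={B,E,F} → run B
t=17: ready={E,F} → run F
t=18: ready={E,F} → run F
t=19: ready={E,F} → run F
t=20: ready={E,F} → run F
t=21: ready={E,F} → run F
t=22: ready={E,F} → run F
t=23: ready={E} → run E
t=24: ready={E} → run E
t=25: ready={E} → run E
t=26: ready={E} → run E
t=27: ready={E} → run E
t=28: ready={E} → run E
t=29: (idle)
t=30: (idle)
t=31: (idle)
t=32: (idle)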